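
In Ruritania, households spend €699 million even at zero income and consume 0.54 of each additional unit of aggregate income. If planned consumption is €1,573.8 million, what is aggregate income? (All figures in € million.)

699 + 0.54Y = 1573.8
0.54Y = 874.8, so Y = 874.8/0.54 = 1620

Y = 1620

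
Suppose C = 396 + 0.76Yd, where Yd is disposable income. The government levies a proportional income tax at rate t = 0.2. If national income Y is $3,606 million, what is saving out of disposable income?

S = 296.352

Yd = (1 − 0.2)(3606) = 0.8(3606) = 2884.8
C = 396 + 0.76(2884.8) = 396 + 2192.448 = 2588.448
S = Yd − C = 2884.8 − 2588.448 = 296.352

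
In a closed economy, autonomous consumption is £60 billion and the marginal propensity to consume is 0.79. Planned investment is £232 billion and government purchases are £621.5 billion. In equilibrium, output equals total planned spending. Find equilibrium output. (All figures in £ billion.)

Y = C + I + G = 60 + 0.79Y + 232 + 621.5
Y − 0.79Y = 913.5
0.21Y = 913.5, so Y = 913.5/0.21 = 4350

Y = 4350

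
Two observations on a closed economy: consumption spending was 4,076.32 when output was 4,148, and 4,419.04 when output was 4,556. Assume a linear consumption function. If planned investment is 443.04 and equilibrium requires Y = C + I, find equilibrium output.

Y = 6469

MPC = (4419.04 − 4076.32)/(4556 − 4148) = 342.72/408 = 0.84
a = 4076.32 − 0.84(4148) = 592
Equilibrium: Y = 592 + 0.84Y + 443.04
0.16Y = 1035.04, so Y = 1035.04/0.16 = 6469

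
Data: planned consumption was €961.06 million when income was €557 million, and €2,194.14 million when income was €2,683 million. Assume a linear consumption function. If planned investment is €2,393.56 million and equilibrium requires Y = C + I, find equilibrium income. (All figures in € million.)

Y = 7218

MPC = (2194.14 − 961.06)/(2683 − 557) = 1233.08/2126 = 0.58
a = 961.06 − 0.58(557) = 638
Equilibrium: Y = 638 + 0.58Y + 2393.56
0.42Y = 3031.56, so Y = 3031.56/0.42 = 7218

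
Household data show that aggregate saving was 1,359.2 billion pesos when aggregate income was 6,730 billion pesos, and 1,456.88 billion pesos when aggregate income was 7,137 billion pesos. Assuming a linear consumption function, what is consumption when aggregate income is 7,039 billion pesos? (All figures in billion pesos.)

C = 5605.64

MPS = ΔS/ΔY = (1456.88 − 1359.2)/(7137 − 6730) = 97.68/407 = 0.24
MPC = 1 − MPS = 0.76
Autonomous saving = 1359.2 − 0.24(6730) = -256, so a = 256
C = 256 + 0.76(7039) = 256 + 5349.64 = 5605.64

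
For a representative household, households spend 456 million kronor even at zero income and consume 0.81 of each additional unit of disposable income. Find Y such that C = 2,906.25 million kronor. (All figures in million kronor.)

Y = 3025

456 + 0.81Y = 2906.25
0.81Y = 2450.25, so Y = 2450.25/0.81 = 3025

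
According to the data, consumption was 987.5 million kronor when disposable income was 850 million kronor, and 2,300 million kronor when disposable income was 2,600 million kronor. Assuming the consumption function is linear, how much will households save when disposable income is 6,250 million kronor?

S = 1212.5

MPC = (2300 − 987.5)/(2600 − 850) = 1312.5/1750 = 0.75
a = 987.5 − 0.75(850) = 987.5 − 637.5 = 350
C = 350 + 0.75(6250) = 5037.5
S = 6250 − 5037.5 = 1212.5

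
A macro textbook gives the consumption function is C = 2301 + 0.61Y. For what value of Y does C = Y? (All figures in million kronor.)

Y = 5900

At break-even, C = Y: 2301 + 0.61Y = Y
0.39Y = 2301, so Y = 2301/0.39 = 5900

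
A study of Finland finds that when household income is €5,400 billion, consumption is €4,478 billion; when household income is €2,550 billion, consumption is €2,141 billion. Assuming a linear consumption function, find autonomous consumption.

a = 50

MPC = ΔC/ΔY = (4478 − 2141)/(5400 − 2550) = 2337/2850 = 0.82
a = C − MPC·Y = 2141 − 0.82(2550) = 2141 − 2091 = 50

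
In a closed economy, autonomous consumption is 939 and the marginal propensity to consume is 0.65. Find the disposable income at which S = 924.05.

Y = 5323

S = Y − C = -939 + 0.35Y
-939 + 0.35Y = 924.05, so 0.35Y = 1863.05 and Y = 5323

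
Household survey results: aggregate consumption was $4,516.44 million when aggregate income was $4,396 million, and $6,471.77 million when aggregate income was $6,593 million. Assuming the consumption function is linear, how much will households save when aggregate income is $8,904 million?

MPC = (6471.77 − 4516.44)/(6593 − 4396) = 1955.33/2197 = 0.89
a = 4516.44 − 0.89(4396) = 4516.44 − 3912.44 = 604
C = 604 + 0.89(8904) = 8528.56
S = 8904 − 8528.56 = 375.44

S = 375.44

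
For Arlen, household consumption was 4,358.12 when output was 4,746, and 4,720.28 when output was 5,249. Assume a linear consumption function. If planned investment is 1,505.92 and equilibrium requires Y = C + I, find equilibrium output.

MPC = (4720.28 − 4358.12)/(5249 − 4746) = 362.16/503 = 0.72
a = 4358.12 − 0.72(4746) = 941
Equilibrium: Y = 941 + 0.72Y + 1505.92
0.28Y = 2446.92, so Y = 2446.92/0.28 = 8739

Y = 8739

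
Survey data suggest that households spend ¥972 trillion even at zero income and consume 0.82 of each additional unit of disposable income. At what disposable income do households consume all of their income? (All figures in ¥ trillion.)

Y = 5400

At break-even, C = Y: 972 + 0.82Y = Y
0.18Y = 972, so Y = 972/0.18 = 5400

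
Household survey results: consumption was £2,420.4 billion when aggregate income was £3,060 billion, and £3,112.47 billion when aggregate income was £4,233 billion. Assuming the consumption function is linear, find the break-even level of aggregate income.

MPC = (3112.47 − 2420.4)/(4233 − 3060) = 692.07/1173 = 0.59
a = 2420.4 − 0.59(3060) = 2420.4 − 1805.4 = 615
Break-even: Y = a/(1−MPC) = 615/0.41 = 1500

Y = 1500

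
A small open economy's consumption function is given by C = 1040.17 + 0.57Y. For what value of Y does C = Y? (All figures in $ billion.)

Y = 2419

At break-even, C = Y: 1040.17 + 0.57Y = Y
0.43Y = 1040.17, so Y = 1040.17/0.43 = 2419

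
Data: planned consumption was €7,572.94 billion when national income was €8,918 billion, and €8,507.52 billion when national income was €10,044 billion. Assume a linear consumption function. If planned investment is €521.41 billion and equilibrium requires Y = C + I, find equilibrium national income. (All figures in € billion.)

MPC = (8507.52 − 7572.94)/(10044 − 8918) = 934.58/1126 = 0.83
a = 7572.94 − 0.83(8918) = 171
Equilibrium: Y = 171 + 0.83Y + 521.41
0.17Y = 692.41, so Y = 692.41/0.17 = 4073

Y = 4073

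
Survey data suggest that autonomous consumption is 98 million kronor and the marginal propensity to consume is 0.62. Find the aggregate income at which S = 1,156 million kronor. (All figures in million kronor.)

Y = 3300

S = Y − C = -98 + 0.38Y
-98 + 0.38Y = 1156, so 0.38Y = 1254 and Y = 3300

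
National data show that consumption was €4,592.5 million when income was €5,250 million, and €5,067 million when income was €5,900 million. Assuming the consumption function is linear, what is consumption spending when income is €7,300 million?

MPC = (5067 − 4592.5)/(5900 − 5250) = 474.5/650 = 0.73
a = 4592.5 − 0.73(5250) = 4592.5 − 3832.5 = 760
C = 760 + 0.73(7300) = 760 + 5329 = 6089

C = 6089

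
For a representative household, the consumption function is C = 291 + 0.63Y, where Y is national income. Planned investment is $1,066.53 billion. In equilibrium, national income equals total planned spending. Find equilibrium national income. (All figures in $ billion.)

Y = C + I = 291 + 0.63Y + 1066.53
Y − 0.63Y = 1357.53
0.37Y = 1357.53, so Y = 1357.53/0.37 = 3669

Y = 3669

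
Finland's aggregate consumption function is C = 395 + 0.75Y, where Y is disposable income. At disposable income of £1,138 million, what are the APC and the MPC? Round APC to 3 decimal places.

MPC = 0.75 (the slope of the consumption function)
C = 395 + 0.75(1138) = 1248.5, so APC = 1248.5/1138 = 1.097

APC = 1.097; MPC = 0.75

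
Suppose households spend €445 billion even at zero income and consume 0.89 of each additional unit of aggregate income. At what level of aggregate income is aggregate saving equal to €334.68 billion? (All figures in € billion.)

S = Y − C = -445 + 0.11Y
-445 + 0.11Y = 334.68, so 0.11Y = 779.68 and Y = 7088

Y = 7088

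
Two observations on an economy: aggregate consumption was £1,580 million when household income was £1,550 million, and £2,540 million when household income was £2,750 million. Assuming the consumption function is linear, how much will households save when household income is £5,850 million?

S = 830

MPC = (2540 − 1580)/(2750 − 1550) = 960/1200 = 0.8
a = 1580 − 0.8(1550) = 1580 − 1240 = 340
C = 340 + 0.8(5850) = 5020
S = 5850 − 5020 = 830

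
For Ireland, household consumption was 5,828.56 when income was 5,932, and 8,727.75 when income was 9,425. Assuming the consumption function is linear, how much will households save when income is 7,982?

S = 451.94

MPC = (8727.75 − 5828.56)/(9425 − 5932) = 2899.19/3493 = 0.83
a = 5828.56 − 0.83(5932) = 5828.56 − 4923.56 = 905
C = 905 + 0.83(7982) = 7530.06
S = 7982 − 7530.06 = 451.94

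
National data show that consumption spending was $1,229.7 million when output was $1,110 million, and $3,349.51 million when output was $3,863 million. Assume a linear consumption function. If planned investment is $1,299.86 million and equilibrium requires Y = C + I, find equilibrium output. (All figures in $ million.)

MPC = (3349.51 − 1229.7)/(3863 − 1110) = 2119.81/2753 = 0.77
a = 1229.7 − 0.77(1110) = 375
Equilibrium: Y = 375 + 0.77Y + 1299.86
0.23Y = 1674.86, so Y = 1674.86/0.23 = 7282

Y = 7282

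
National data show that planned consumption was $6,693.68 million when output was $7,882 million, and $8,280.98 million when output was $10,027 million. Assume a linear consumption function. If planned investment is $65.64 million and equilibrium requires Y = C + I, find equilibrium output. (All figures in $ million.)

Y = 3564

MPC = (8280.98 − 6693.68)/(10027 − 7882) = 1587.3/2145 = 0.74
a = 6693.68 − 0.74(7882) = 861
Equilibrium: Y = 861 + 0.74Y + 65.64
0.26Y = 926.64, so Y = 926.64/0.26 = 3564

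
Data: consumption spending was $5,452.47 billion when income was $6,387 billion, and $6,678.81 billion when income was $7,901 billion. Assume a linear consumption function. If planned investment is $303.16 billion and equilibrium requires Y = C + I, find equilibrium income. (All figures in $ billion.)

MPC = (6678.81 − 5452.47)/(7901 − 6387) = 1226.34/1514 = 0.81
a = 5452.47 − 0.81(6387) = 279
Equilibrium: Y = 279 + 0.81Y + 303.16
0.19Y = 582.16, so Y = 582.16/0.19 = 3064

Y = 3064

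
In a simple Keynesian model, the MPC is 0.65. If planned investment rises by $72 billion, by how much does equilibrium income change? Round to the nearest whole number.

The multiplier is 1/(1 − MPC) = 1/0.35.
ΔY = 72/0.35 = 205.71 ≈ 206

ΔY ≈ 206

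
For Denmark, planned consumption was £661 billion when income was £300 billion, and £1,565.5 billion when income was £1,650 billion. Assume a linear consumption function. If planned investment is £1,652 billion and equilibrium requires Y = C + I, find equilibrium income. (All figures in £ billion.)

MPC = (1565.5 − 661)/(1650 − 300) = 904.5/1350 = 0.67
a = 661 − 0.67(300) = 460
Equilibrium: Y = 460 + 0.67Y + 1652
0.33Y = 2112, so Y = 2112/0.33 = 6400

Y = 6400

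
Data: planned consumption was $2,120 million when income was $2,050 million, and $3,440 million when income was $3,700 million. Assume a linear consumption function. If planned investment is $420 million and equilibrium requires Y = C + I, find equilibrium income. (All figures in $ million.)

Y = 4500

MPC = (3440 − 2120)/(3700 − 2050) = 1320/1650 = 0.8
a = 2120 − 0.8(2050) = 480
Equilibrium: Y = 480 + 0.8Y + 420
0.2Y = 900, so Y = 900/0.2 = 4500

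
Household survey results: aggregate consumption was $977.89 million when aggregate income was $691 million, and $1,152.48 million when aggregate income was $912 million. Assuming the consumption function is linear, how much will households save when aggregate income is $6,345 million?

MPC = (1152.48 − 977.89)/(912 − 691) = 174.59/221 = 0.79
a = 977.89 − 0.79(691) = 977.89 − 545.89 = 432
C = 432 + 0.79(6345) = 5444.55
S = 6345 − 5444.55 = 900.45

S = 900.45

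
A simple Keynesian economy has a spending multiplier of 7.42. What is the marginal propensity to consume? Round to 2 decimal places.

MPC = 0.87

k = 1/(1 − MPC), so 1 − MPC = 1/k = 1/7.42 = 0.1348
MPC = 1 − 0.1348 = 0.87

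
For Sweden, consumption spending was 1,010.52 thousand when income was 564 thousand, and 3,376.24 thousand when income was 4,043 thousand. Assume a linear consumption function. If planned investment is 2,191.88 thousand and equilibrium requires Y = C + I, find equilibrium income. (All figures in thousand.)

Y = 8809

MPC = (3376.24 − 1010.52)/(4043 − 564) = 2365.72/3479 = 0.68
a = 1010.52 − 0.68(564) = 627
Equilibrium: Y = 627 + 0.68Y + 2191.88
0.32Y = 2818.88, so Y = 2818.88/0.32 = 8809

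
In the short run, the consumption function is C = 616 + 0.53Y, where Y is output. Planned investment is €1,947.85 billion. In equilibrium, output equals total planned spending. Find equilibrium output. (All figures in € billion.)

Y = 5455

Y = C + I = 616 + 0.53Y + 1947.85
Y − 0.53Y = 2563.85
0.47Y = 2563.85, so Y = 2563.85/0.47 = 5455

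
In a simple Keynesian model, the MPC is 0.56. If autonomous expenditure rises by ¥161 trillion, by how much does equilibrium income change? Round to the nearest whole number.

ΔY ≈ 366

The multiplier is 1/(1 − MPC) = 1/0.44.
ΔY = 161/0.44 = 365.91 ≈ 366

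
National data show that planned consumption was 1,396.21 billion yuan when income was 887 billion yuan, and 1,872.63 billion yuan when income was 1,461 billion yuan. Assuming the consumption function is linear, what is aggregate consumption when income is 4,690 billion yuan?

MPC = (1872.63 − 1396.21)/(1461 − 887) = 476.42/574 = 0.83
a = 1396.21 − 0.83(887) = 1396.21 − 736.21 = 660
C = 660 + 0.83(4690) = 660 + 3892.7 = 4552.7

C = 4552.7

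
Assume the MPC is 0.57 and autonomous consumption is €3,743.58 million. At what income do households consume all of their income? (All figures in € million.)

At break-even, C = Y: 3743.58 + 0.57Y = Y
0.43Y = 3743.58, so Y = 3743.58/0.43 = 8706

Y = 8706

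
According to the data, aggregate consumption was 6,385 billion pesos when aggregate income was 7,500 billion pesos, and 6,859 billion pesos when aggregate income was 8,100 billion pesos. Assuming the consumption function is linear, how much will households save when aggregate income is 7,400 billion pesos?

MPC = (6859 − 6385)/(8100 − 7500) = 474/600 = 0.79
a = 6385 − 0.79(7500) = 6385 − 5925 = 460
C = 460 + 0.79(7400) = 6306
S = 7400 − 6306 = 1094

S = 1094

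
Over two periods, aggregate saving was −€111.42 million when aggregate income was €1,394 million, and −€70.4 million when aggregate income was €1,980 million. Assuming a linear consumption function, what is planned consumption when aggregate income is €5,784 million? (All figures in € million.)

C = 5588.12

MPS = ΔS/ΔY = (-70.4 − (-111.42))/(1980 − 1394) = 41.02/586 = 0.07
MPC = 1 − MPS = 0.93
Autonomous saving = -111.42 − 0.07(1394) = -209, so a = 209
C = 209 + 0.93(5784) = 209 + 5379.12 = 5588.12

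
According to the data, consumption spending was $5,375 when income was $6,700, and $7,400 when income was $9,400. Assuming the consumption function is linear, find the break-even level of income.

Y = 1400

MPC = (7400 − 5375)/(9400 − 6700) = 2025/2700 = 0.75
a = 5375 − 0.75(6700) = 5375 − 5025 = 350
Break-even: Y = a/(1−MPC) = 350/0.25 = 1400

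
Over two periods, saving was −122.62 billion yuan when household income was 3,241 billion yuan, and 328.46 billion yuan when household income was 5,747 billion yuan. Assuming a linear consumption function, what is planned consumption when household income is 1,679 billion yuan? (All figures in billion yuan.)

C = 2082.78

MPS = ΔS/ΔY = (328.46 − (-122.62))/(5747 − 3241) = 451.08/2506 = 0.18
MPC = 1 − MPS = 0.82
Autonomous saving = -122.62 − 0.18(3241) = -706, so a = 706
C = 706 + 0.82(1679) = 706 + 1376.78 = 2082.78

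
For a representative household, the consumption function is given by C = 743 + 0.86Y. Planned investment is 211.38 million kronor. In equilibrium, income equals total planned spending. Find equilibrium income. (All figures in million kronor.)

Y = C + I = 743 + 0.86Y + 211.38
Y − 0.86Y = 954.38
0.14Y = 954.38, so Y = 954.38/0.14 = 6817

Y = 6817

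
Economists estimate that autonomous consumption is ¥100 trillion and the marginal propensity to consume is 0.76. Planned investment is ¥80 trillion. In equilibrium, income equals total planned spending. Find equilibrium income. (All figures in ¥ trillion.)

Y = C + I = 100 + 0.76Y + 80
Y − 0.76Y = 180
0.24Y = 180, so Y = 180/0.24 = 750

Y = 750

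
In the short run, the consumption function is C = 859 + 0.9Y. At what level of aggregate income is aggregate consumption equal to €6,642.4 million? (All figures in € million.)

859 + 0.9Y = 6642.4
0.9Y = 5783.4, so Y = 5783.4/0.9 = 6426

Y = 6426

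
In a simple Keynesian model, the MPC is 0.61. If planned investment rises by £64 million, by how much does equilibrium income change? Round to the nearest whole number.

The multiplier is 1/(1 − MPC) = 1/0.39.
ΔY = 64/0.39 = 164.10 ≈ 164

ΔY ≈ 164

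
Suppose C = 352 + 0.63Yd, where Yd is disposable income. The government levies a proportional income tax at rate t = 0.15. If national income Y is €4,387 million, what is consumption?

C = 2701.2385

Yd = (1 − 0.15)(4387) = 0.85(4387) = 3728.95
C = 352 + 0.63(3728.95) = 352 + 2349.2385 = 2701.2385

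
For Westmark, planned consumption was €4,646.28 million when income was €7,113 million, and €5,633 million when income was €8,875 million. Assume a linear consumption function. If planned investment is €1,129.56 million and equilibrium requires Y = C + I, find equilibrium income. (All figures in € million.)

Y = 4074

MPC = (5633 − 4646.28)/(8875 − 7113) = 986.72/1762 = 0.56
a = 4646.28 − 0.56(7113) = 663
Equilibrium: Y = 663 + 0.56Y + 1129.56
0.44Y = 1792.56, so Y = 1792.56/0.44 = 4074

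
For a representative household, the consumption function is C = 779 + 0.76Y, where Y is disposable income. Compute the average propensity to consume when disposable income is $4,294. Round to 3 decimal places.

C = 779 + 0.76(4294) = 4042.44
APC = C/Y = 4042.44/4294 = 0.941

APC = 0.941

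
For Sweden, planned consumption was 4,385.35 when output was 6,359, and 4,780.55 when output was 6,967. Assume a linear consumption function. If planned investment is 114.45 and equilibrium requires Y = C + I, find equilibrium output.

MPC = (4780.55 − 4385.35)/(6967 − 6359) = 395.2/608 = 0.65
a = 4385.35 − 0.65(6359) = 252
Equilibrium: Y = 252 + 0.65Y + 114.45
0.35Y = 366.45, so Y = 366.45/0.35 = 1047

Y = 1047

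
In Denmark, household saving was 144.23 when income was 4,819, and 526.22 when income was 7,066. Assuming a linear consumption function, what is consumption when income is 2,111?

C = 2427.13

MPS = ΔS/ΔY = (526.22 − 144.23)/(7066 − 4819) = 381.99/2247 = 0.17
MPC = 1 − MPS = 0.83
Autonomous saving = 144.23 − 0.17(4819) = -675, so a = 675
C = 675 + 0.83(2111) = 675 + 1752.13 = 2427.13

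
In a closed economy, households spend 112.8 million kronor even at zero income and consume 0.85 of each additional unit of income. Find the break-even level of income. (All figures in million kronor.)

At break-even, C = Y: 112.8 + 0.85Y = Y
0.15Y = 112.8, so Y = 112.8/0.15 = 752

Y = 752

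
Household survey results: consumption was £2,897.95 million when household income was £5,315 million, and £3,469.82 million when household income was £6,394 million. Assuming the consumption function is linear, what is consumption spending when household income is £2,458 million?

MPC = (3469.82 − 2897.95)/(6394 − 5315) = 571.87/1079 = 0.53
a = 2897.95 − 0.53(5315) = 2897.95 − 2816.95 = 81
C = 81 + 0.53(2458) = 81 + 1302.74 = 1383.74

C = 1383.74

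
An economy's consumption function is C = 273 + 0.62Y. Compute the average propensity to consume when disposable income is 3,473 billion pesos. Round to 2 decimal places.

C = 273 + 0.62(3473) = 2426.26
APC = C/Y = 2426.26/3473 = 0.70

APC = 0.70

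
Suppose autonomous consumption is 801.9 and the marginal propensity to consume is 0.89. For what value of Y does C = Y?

Y = 7290

At break-even, C = Y: 801.9 + 0.89Y = Y
0.11Y = 801.9, so Y = 801.9/0.11 = 7290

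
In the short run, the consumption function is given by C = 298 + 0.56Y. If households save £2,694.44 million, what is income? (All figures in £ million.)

S = Y − C = -298 + 0.44Y
-298 + 0.44Y = 2694.44, so 0.44Y = 2992.44 and Y = 6801

Y = 6801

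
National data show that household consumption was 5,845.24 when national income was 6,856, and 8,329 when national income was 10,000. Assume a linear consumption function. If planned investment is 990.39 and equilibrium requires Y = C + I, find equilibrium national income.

MPC = (8329 − 5845.24)/(10000 − 6856) = 2483.76/3144 = 0.79
a = 5845.24 − 0.79(6856) = 429
Equilibrium: Y = 429 + 0.79Y + 990.39
0.21Y = 1419.39, so Y = 1419.39/0.21 = 6759

Y = 6759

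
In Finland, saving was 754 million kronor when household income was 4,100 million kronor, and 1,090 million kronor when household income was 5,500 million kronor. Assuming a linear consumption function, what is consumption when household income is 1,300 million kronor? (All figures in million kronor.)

MPS = ΔS/ΔY = (1090 − 754)/(5500 − 4100) = 336/1400 = 0.24
MPC = 1 − MPS = 0.76
Autonomous saving = 754 − 0.24(4100) = -230, so a = 230
C = 230 + 0.76(1300) = 230 + 988 = 1218

C = 1218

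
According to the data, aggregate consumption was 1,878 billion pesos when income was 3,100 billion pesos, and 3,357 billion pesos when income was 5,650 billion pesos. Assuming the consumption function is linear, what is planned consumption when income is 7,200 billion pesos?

MPC = (3357 − 1878)/(5650 − 3100) = 1479/2550 = 0.58
a = 1878 − 0.58(3100) = 1878 − 1798 = 80
C = 80 + 0.58(7200) = 80 + 4176 = 4256

C = 4256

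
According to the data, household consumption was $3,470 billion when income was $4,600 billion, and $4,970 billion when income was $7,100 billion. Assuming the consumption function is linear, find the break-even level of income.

Y = 1775

MPC = (4970 − 3470)/(7100 − 4600) = 1500/2500 = 0.6
a = 3470 − 0.6(4600) = 3470 − 2760 = 710
Break-even: Y = a/(1−MPC) = 710/0.4 = 1775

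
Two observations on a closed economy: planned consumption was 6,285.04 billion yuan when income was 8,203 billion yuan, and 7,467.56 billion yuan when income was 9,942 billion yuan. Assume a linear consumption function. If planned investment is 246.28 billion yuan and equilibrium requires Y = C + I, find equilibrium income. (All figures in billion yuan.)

MPC = (7467.56 − 6285.04)/(9942 − 8203) = 1182.52/1739 = 0.68
a = 6285.04 − 0.68(8203) = 707
Equilibrium: Y = 707 + 0.68Y + 246.28
0.32Y = 953.28, so Y = 953.28/0.32 = 2979

Y = 2979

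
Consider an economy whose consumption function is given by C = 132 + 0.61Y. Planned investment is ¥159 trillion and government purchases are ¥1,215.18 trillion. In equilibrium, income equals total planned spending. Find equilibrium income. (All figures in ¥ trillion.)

Y = C + I + G = 132 + 0.61Y + 159 + 1215.18
Y − 0.61Y = 1506.18
0.39Y = 1506.18, so Y = 1506.18/0.39 = 3862

Y = 3862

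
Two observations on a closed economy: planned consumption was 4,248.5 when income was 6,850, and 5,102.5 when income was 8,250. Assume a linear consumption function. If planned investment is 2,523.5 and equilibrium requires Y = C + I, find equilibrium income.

Y = 6650

MPC = (5102.5 − 4248.5)/(8250 − 6850) = 854/1400 = 0.61
a = 4248.5 − 0.61(6850) = 70
Equilibrium: Y = 70 + 0.61Y + 2523.5
0.39Y = 2593.5, so Y = 2593.5/0.39 = 6650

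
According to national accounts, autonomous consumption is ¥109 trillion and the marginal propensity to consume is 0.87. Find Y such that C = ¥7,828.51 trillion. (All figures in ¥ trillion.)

Y = 8873

109 + 0.87Y = 7828.51
0.87Y = 7719.51, so Y = 7719.51/0.87 = 8873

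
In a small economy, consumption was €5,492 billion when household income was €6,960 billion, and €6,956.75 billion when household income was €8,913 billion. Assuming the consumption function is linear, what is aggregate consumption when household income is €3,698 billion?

MPC = (6956.75 − 5492)/(8913 − 6960) = 1464.75/1953 = 0.75
a = 5492 − 0.75(6960) = 5492 − 5220 = 272
C = 272 + 0.75(3698) = 272 + 2773.5 = 3045.5

C = 3045.5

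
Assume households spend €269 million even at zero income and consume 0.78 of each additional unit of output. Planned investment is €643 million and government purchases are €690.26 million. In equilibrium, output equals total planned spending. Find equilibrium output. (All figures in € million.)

Y = C + I + G = 269 + 0.78Y + 643 + 690.26
Y − 0.78Y = 1602.26
0.22Y = 1602.26, so Y = 1602.26/0.22 = 7283

Y = 7283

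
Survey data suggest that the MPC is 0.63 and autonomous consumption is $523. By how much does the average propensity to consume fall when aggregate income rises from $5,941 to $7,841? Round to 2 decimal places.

At Y = 5941: C = 523 + 0.63(5941) = 4265.83, APC = 4265.83/5941 = 0.718
At Y = 7841: C = 5462.83, APC = 5462.83/7841 = 0.697
Fall in APC = 0.718 − 0.697 = 0.021 ≈ 0.02

ΔAPC = 0.02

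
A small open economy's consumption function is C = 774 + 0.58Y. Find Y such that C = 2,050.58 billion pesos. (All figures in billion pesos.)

774 + 0.58Y = 2050.58
0.58Y = 1276.58, so Y = 1276.58/0.58 = 2201

Y = 2201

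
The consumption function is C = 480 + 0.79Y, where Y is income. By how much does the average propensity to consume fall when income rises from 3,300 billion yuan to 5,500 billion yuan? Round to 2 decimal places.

ΔAPC = 0.06

At Y = 3300: C = 480 + 0.79(3300) = 3087, APC = 3087/3300 = 0.935
At Y = 5500: C = 4825, APC = 4825/5500 = 0.877
Fall in APC = 0.935 − 0.877 = 0.058 ≈ 0.06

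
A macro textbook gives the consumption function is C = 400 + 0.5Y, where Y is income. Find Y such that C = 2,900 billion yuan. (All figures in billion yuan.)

Y = 5000

400 + 0.5Y = 2900
0.5Y = 2500, so Y = 2500/0.5 = 5000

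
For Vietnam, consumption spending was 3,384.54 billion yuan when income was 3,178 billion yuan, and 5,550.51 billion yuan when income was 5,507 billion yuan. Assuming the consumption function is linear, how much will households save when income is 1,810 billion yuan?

S = -302.3

MPC = (5550.51 − 3384.54)/(5507 − 3178) = 2165.97/2329 = 0.93
a = 3384.54 − 0.93(3178) = 3384.54 − 2955.54 = 429
C = 429 + 0.93(1810) = 2112.3
S = 1810 − 2112.3 = -302.3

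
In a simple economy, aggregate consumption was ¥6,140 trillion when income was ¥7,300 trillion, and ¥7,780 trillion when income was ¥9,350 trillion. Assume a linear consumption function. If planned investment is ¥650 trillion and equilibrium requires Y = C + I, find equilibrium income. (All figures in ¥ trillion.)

MPC = (7780 − 6140)/(9350 − 7300) = 1640/2050 = 0.8
a = 6140 − 0.8(7300) = 300
Equilibrium: Y = 300 + 0.8Y + 650
0.2Y = 950, so Y = 950/0.2 = 4750

Y = 4750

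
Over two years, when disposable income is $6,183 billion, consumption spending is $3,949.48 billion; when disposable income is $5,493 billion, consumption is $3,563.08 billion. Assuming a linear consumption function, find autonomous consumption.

a = 487

MPC = ΔC/ΔY = (3949.48 − 3563.08)/(6183 − 5493) = 386.4/690 = 0.56
a = C − MPC·Y = 3563.08 − 0.56(5493) = 3563.08 − 3076.08 = 487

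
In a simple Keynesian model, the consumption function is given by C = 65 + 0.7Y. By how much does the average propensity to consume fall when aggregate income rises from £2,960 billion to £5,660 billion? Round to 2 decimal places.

At Y = 2960: C = 65 + 0.7(2960) = 2137, APC = 2137/2960 = 0.722
At Y = 5660: C = 4027, APC = 4027/5660 = 0.711
Fall in APC = 0.722 − 0.711 = 0.011 ≈ 0.01

ΔAPC = 0.01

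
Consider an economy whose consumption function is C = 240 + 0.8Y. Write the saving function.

S = -240 + 0.2Y

S = Y − C = Y − (240 + 0.8Y) = -240 + (1 − 0.8)Y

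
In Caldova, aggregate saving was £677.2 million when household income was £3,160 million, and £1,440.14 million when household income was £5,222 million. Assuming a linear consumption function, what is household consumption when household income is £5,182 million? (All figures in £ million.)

C = 3756.66

MPS = ΔS/ΔY = (1440.14 − 677.2)/(5222 − 3160) = 762.94/2062 = 0.37
MPC = 1 − MPS = 0.63
Autonomous saving = 677.2 − 0.37(3160) = -492, so a = 492
C = 492 + 0.63(5182) = 492 + 3264.66 = 3756.66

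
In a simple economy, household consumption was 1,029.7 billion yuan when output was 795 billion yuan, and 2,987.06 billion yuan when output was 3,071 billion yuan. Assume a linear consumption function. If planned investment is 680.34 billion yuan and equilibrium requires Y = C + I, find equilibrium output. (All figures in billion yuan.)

MPC = (2987.06 − 1029.7)/(3071 − 795) = 1957.36/2276 = 0.86
a = 1029.7 − 0.86(795) = 346
Equilibrium: Y = 346 + 0.86Y + 680.34
0.14Y = 1026.34, so Y = 1026.34/0.14 = 7331

Y = 7331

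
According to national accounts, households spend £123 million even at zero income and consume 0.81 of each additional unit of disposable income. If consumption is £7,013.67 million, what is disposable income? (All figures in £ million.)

Y = 8507

123 + 0.81Y = 7013.67
0.81Y = 6890.67, so Y = 6890.67/0.81 = 8507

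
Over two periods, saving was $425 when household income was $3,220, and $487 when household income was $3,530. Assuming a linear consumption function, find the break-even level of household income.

Y = 1095

MPS = ΔS/ΔY = (487 − 425)/(3530 − 3220) = 62/310 = 0.2
MPC = 1 − MPS = 0.8
From S(3220) = 425: −a + 0.2(3220) = 425, so a = 644 − 425 = 219
Break-even (S = 0): Y = a/MPS = 219/0.2 = 1095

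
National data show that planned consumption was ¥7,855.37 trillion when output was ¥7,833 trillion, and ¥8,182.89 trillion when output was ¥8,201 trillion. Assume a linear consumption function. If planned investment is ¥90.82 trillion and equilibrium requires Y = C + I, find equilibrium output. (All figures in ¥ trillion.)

Y = 8862

MPC = (8182.89 − 7855.37)/(8201 − 7833) = 327.52/368 = 0.89
a = 7855.37 − 0.89(7833) = 884
Equilibrium: Y = 884 + 0.89Y + 90.82
0.11Y = 974.82, so Y = 974.82/0.11 = 8862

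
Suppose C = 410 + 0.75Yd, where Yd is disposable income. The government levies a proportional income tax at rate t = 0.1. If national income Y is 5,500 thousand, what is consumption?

Yd = (1 − 0.1)(5500) = 0.9(5500) = 4950
C = 410 + 0.75(4950) = 410 + 3712.5 = 4122.5

C = 4122.5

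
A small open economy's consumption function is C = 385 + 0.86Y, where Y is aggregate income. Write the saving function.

S = Y − C = Y − (385 + 0.86Y) = -385 + (1 − 0.86)Y

S = -385 + 0.14Y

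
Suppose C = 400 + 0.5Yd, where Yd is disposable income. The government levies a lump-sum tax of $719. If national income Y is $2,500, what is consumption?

Yd = Y − T = 2500 − 719 = 1781
C = 400 + 0.5(1781) = 400 + 890.5 = 1290.5

C = 1290.5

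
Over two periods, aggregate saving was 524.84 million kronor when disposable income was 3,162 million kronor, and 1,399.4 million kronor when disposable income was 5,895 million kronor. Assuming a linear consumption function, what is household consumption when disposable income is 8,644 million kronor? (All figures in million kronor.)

MPS = ΔS/ΔY = (1399.4 − 524.84)/(5895 − 3162) = 874.56/2733 = 0.32
MPC = 1 − MPS = 0.68
Autonomous saving = 524.84 − 0.32(3162) = -487, so a = 487
C = 487 + 0.68(8644) = 487 + 5877.92 = 6364.92

C = 6364.92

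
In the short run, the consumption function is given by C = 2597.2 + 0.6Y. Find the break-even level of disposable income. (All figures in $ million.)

Y = 6493

At break-even, C = Y: 2597.2 + 0.6Y = Y
0.4Y = 2597.2, so Y = 2597.2/0.4 = 6493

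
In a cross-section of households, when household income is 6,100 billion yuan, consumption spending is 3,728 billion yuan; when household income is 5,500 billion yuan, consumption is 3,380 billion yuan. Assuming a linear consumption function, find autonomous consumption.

a = 190

MPC = ΔC/ΔY = (3728 − 3380)/(6100 − 5500) = 348/600 = 0.58
a = C − MPC·Y = 3380 − 0.58(5500) = 3380 − 3190 = 190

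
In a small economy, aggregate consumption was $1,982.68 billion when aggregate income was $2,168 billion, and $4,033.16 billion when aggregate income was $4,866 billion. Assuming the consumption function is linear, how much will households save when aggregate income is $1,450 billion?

MPC = (4033.16 − 1982.68)/(4866 − 2168) = 2050.48/2698 = 0.76
a = 1982.68 − 0.76(2168) = 1982.68 − 1647.68 = 335
C = 335 + 0.76(1450) = 1437
S = 1450 − 1437 = 13

S = 13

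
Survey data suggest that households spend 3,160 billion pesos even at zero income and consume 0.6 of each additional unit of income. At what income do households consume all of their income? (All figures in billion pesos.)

Y = 7900

At break-even, C = Y: 3160 + 0.6Y = Y
0.4Y = 3160, so Y = 3160/0.4 = 7900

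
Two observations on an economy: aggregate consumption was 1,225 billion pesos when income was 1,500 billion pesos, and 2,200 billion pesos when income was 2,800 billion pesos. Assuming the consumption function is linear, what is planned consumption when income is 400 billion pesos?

MPC = (2200 − 1225)/(2800 − 1500) = 975/1300 = 0.75
a = 1225 − 0.75(1500) = 1225 − 1125 = 100
C = 100 + 0.75(400) = 100 + 300 = 400

C = 400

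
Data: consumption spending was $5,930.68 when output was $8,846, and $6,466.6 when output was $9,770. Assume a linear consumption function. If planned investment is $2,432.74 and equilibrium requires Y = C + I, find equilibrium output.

Y = 7697

MPC = (6466.6 − 5930.68)/(9770 − 8846) = 535.92/924 = 0.58
a = 5930.68 − 0.58(8846) = 800
Equilibrium: Y = 800 + 0.58Y + 2432.74
0.42Y = 3232.74, so Y = 3232.74/0.42 = 7697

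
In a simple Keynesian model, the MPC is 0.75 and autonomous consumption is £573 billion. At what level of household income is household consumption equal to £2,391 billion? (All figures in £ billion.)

573 + 0.75Y = 2391
0.75Y = 1818, so Y = 1818/0.75 = 2424

Y = 2424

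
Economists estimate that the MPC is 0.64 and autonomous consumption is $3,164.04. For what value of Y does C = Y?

At break-even, C = Y: 3164.04 + 0.64Y = Y
0.36Y = 3164.04, so Y = 3164.04/0.36 = 8789

Y = 8789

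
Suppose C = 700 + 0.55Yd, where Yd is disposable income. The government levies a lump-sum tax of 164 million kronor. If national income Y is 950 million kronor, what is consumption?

Yd = Y − T = 950 − 164 = 786
C = 700 + 0.55(786) = 700 + 432.3 = 1132.3

C = 1132.3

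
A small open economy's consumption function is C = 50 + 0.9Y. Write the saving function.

S = -50 + 0.1Y

S = Y − C = Y − (50 + 0.9Y) = -50 + (1 − 0.9)Y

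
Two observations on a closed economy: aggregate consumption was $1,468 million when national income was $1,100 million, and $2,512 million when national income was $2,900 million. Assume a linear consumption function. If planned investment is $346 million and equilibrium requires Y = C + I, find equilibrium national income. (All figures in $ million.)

Y = 2800

MPC = (2512 − 1468)/(2900 − 1100) = 1044/1800 = 0.58
a = 1468 − 0.58(1100) = 830
Equilibrium: Y = 830 + 0.58Y + 346
0.42Y = 1176, so Y = 1176/0.42 = 2800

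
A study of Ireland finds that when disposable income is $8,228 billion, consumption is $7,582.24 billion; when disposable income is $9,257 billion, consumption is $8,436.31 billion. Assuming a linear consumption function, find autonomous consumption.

a = 753

MPC = ΔC/ΔY = (8436.31 − 7582.24)/(9257 − 8228) = 854.07/1029 = 0.83
a = C − MPC·Y = 7582.24 − 0.83(8228) = 7582.24 − 6829.24 = 753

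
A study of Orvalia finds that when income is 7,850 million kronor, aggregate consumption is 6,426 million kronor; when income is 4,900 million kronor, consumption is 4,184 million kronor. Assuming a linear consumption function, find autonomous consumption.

a = 460

MPC = ΔC/ΔY = (6426 − 4184)/(7850 − 4900) = 2242/2950 = 0.76
a = C − MPC·Y = 4184 − 0.76(4900) = 4184 − 3724 = 460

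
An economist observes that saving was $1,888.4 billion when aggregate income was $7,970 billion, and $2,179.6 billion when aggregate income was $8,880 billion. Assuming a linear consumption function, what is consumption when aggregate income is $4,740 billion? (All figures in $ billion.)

MPS = ΔS/ΔY = (2179.6 − 1888.4)/(8880 − 7970) = 291.2/910 = 0.32
MPC = 1 − MPS = 0.68
Autonomous saving = 1888.4 − 0.32(7970) = -662, so a = 662
C = 662 + 0.68(4740) = 662 + 3223.2 = 3885.2

C = 3885.2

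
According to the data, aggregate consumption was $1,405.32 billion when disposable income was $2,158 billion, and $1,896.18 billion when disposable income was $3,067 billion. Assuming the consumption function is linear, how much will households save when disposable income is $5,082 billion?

S = 2097.72

MPC = (1896.18 − 1405.32)/(3067 − 2158) = 490.86/909 = 0.54
a = 1405.32 − 0.54(2158) = 1405.32 − 1165.32 = 240
C = 240 + 0.54(5082) = 2984.28
S = 5082 − 2984.28 = 2097.72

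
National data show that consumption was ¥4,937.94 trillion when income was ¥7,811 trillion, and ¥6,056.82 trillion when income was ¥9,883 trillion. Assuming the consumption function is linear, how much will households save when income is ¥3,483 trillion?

S = 882.18

MPC = (6056.82 − 4937.94)/(9883 − 7811) = 1118.88/2072 = 0.54
a = 4937.94 − 0.54(7811) = 4937.94 − 4217.94 = 720
C = 720 + 0.54(3483) = 2600.82
S = 3483 − 2600.82 = 882.18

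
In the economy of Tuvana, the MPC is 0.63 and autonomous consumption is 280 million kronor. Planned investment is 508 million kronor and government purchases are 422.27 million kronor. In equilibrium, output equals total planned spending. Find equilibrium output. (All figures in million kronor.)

Y = C + I + G = 280 + 0.63Y + 508 + 422.27
Y − 0.63Y = 1210.27
0.37Y = 1210.27, so Y = 1210.27/0.37 = 3271

Y = 3271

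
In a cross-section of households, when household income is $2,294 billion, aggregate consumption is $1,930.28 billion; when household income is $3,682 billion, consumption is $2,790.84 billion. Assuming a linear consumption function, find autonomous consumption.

a = 508

MPC = ΔC/ΔY = (2790.84 − 1930.28)/(3682 − 2294) = 860.56/1388 = 0.62
a = C − MPC·Y = 1930.28 − 0.62(2294) = 1930.28 − 1422.28 = 508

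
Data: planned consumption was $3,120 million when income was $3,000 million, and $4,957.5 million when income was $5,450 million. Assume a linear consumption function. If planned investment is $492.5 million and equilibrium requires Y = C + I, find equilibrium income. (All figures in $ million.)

MPC = (4957.5 − 3120)/(5450 − 3000) = 1837.5/2450 = 0.75
a = 3120 − 0.75(3000) = 870
Equilibrium: Y = 870 + 0.75Y + 492.5
0.25Y = 1362.5, so Y = 1362.5/0.25 = 5450

Y = 5450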